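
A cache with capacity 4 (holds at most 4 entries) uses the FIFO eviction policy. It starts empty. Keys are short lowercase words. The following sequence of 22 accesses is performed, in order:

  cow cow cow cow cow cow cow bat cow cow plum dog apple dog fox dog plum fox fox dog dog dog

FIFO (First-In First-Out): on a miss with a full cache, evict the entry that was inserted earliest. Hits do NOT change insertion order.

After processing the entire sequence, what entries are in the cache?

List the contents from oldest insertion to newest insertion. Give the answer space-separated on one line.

FIFO simulation (capacity=4):
  1. access cow: MISS. Cache (old->new): [cow]
  2. access cow: HIT. Cache (old->new): [cow]
  3. access cow: HIT. Cache (old->new): [cow]
  4. access cow: HIT. Cache (old->new): [cow]
  5. access cow: HIT. Cache (old->new): [cow]
  6. access cow: HIT. Cache (old->new): [cow]
  7. access cow: HIT. Cache (old->new): [cow]
  8. access bat: MISS. Cache (old->new): [cow bat]
  9. access cow: HIT. Cache (old->new): [cow bat]
  10. access cow: HIT. Cache (old->new): [cow bat]
  11. access plum: MISS. Cache (old->new): [cow bat plum]
  12. access dog: MISS. Cache (old->new): [cow bat plum dog]
  13. access apple: MISS, evict cow. Cache (old->new): [bat plum dog apple]
  14. access dog: HIT. Cache (old->new): [bat plum dog apple]
  15. access fox: MISS, evict bat. Cache (old->new): [plum dog apple fox]
  16. access dog: HIT. Cache (old->new): [plum dog apple fox]
  17. access plum: HIT. Cache (old->new): [plum dog apple fox]
  18. access fox: HIT. Cache (old->new): [plum dog apple fox]
  19. access fox: HIT. Cache (old->new): [plum dog apple fox]
  20. access dog: HIT. Cache (old->new): [plum dog apple fox]
  21. access dog: HIT. Cache (old->new): [plum dog apple fox]
  22. access dog: HIT. Cache (old->new): [plum dog apple fox]
Total: 16 hits, 6 misses, 2 evictions

Answer: plum dog apple fox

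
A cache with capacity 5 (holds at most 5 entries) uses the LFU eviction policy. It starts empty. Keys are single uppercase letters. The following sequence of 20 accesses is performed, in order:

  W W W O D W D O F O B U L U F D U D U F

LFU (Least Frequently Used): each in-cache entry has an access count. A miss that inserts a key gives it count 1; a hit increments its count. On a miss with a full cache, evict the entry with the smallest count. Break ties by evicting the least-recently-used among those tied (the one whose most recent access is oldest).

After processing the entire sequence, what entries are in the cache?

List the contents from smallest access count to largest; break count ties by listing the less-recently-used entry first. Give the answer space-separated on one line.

LFU simulation (capacity=5):
  1. access W: MISS. Cache: [W(c=1)]
  2. access W: HIT, count now 2. Cache: [W(c=2)]
  3. access W: HIT, count now 3. Cache: [W(c=3)]
  4. access O: MISS. Cache: [O(c=1) W(c=3)]
  5. access D: MISS. Cache: [O(c=1) D(c=1) W(c=3)]
  6. access W: HIT, count now 4. Cache: [O(c=1) D(c=1) W(c=4)]
  7. access D: HIT, count now 2. Cache: [O(c=1) D(c=2) W(c=4)]
  8. access O: HIT, count now 2. Cache: [D(c=2) O(c=2) W(c=4)]
  9. access F: MISS. Cache: [F(c=1) D(c=2) O(c=2) W(c=4)]
  10. access O: HIT, count now 3. Cache: [F(c=1) D(c=2) O(c=3) W(c=4)]
  11. access B: MISS. Cache: [F(c=1) B(c=1) D(c=2) O(c=3) W(c=4)]
  12. access U: MISS, evict F(c=1). Cache: [B(c=1) U(c=1) D(c=2) O(c=3) W(c=4)]
  13. access L: MISS, evict B(c=1). Cache: [U(c=1) L(c=1) D(c=2) O(c=3) W(c=4)]
  14. access U: HIT, count now 2. Cache: [L(c=1) D(c=2) U(c=2) O(c=3) W(c=4)]
  15. access F: MISS, evict L(c=1). Cache: [F(c=1) D(c=2) U(c=2) O(c=3) W(c=4)]
  16. access D: HIT, count now 3. Cache: [F(c=1) U(c=2) O(c=3) D(c=3) W(c=4)]
  17. access U: HIT, count now 3. Cache: [F(c=1) O(c=3) D(c=3) U(c=3) W(c=4)]
  18. access D: HIT, count now 4. Cache: [F(c=1) O(c=3) U(c=3) W(c=4) D(c=4)]
  19. access U: HIT, count now 4. Cache: [F(c=1) O(c=3) W(c=4) D(c=4) U(c=4)]
  20. access F: HIT, count now 2. Cache: [F(c=2) O(c=3) W(c=4) D(c=4) U(c=4)]
Total: 12 hits, 8 misses, 3 evictions

Answer: F O W D U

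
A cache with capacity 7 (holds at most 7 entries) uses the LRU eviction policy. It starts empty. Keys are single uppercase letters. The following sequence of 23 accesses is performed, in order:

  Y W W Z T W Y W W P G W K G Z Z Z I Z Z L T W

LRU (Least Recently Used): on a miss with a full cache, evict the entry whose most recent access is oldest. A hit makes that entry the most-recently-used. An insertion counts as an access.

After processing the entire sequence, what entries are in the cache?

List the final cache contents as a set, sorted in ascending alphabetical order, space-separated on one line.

Answer: G I K L T W Z

Derivation:
LRU simulation (capacity=7):
  1. access Y: MISS. Cache (LRU->MRU): [Y]
  2. access W: MISS. Cache (LRU->MRU): [Y W]
  3. access W: HIT. Cache (LRU->MRU): [Y W]
  4. access Z: MISS. Cache (LRU->MRU): [Y W Z]
  5. access T: MISS. Cache (LRU->MRU): [Y W Z T]
  6. access W: HIT. Cache (LRU->MRU): [Y Z T W]
  7. access Y: HIT. Cache (LRU->MRU): [Z T W Y]
  8. access W: HIT. Cache (LRU->MRU): [Z T Y W]
  9. access W: HIT. Cache (LRU->MRU): [Z T Y W]
  10. access P: MISS. Cache (LRU->MRU): [Z T Y W P]
  11. access G: MISS. Cache (LRU->MRU): [Z T Y W P G]
  12. access W: HIT. Cache (LRU->MRU): [Z T Y P G W]
  13. access K: MISS. Cache (LRU->MRU): [Z T Y P G W K]
  14. access G: HIT. Cache (LRU->MRU): [Z T Y P W K G]
  15. access Z: HIT. Cache (LRU->MRU): [T Y P W K G Z]
  16. access Z: HIT. Cache (LRU->MRU): [T Y P W K G Z]
  17. access Z: HIT. Cache (LRU->MRU): [T Y P W K G Z]
  18. access I: MISS, evict T. Cache (LRU->MRU): [Y P W K G Z I]
  19. access Z: HIT. Cache (LRU->MRU): [Y P W K G I Z]
  20. access Z: HIT. Cache (LRU->MRU): [Y P W K G I Z]
  21. access L: MISS, evict Y. Cache (LRU->MRU): [P W K G I Z L]
  22. access T: MISS, evict P. Cache (LRU->MRU): [W K G I Z L T]
  23. access W: HIT. Cache (LRU->MRU): [K G I Z L T W]
Total: 13 hits, 10 misses, 3 evictions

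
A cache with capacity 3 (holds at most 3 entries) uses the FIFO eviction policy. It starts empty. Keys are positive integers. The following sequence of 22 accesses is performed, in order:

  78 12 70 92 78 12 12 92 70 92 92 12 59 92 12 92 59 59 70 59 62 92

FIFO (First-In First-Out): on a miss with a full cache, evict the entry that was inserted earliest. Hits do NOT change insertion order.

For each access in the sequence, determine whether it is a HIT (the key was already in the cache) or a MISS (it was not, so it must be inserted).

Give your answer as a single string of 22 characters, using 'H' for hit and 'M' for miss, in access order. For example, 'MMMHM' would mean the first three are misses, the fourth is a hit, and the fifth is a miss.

Answer: MMMMMMHHMMHHMHMHHHMHMM

Derivation:
FIFO simulation (capacity=3):
  1. access 78: MISS. Cache (old->new): [78]
  2. access 12: MISS. Cache (old->new): [78 12]
  3. access 70: MISS. Cache (old->new): [78 12 70]
  4. access 92: MISS, evict 78. Cache (old->new): [12 70 92]
  5. access 78: MISS, evict 12. Cache (old->new): [70 92 78]
  6. access 12: MISS, evict 70. Cache (old->new): [92 78 12]
  7. access 12: HIT. Cache (old->new): [92 78 12]
  8. access 92: HIT. Cache (old->new): [92 78 12]
  9. access 70: MISS, evict 92. Cache (old->new): [78 12 70]
  10. access 92: MISS, evict 78. Cache (old->new): [12 70 92]
  11. access 92: HIT. Cache (old->new): [12 70 92]
  12. access 12: HIT. Cache (old->new): [12 70 92]
  13. access 59: MISS, evict 12. Cache (old->new): [70 92 59]
  14. access 92: HIT. Cache (old->new): [70 92 59]
  15. access 12: MISS, evict 70. Cache (old->new): [92 59 12]
  16. access 92: HIT. Cache (old->new): [92 59 12]
  17. access 59: HIT. Cache (old->new): [92 59 12]
  18. access 59: HIT. Cache (old->new): [92 59 12]
  19. access 70: MISS, evict 92. Cache (old->new): [59 12 70]
  20. access 59: HIT. Cache (old->new): [59 12 70]
  21. access 62: MISS, evict 59. Cache (old->new): [12 70 62]
  22. access 92: MISS, evict 12. Cache (old->new): [70 62 92]
Total: 9 hits, 13 misses, 10 evictions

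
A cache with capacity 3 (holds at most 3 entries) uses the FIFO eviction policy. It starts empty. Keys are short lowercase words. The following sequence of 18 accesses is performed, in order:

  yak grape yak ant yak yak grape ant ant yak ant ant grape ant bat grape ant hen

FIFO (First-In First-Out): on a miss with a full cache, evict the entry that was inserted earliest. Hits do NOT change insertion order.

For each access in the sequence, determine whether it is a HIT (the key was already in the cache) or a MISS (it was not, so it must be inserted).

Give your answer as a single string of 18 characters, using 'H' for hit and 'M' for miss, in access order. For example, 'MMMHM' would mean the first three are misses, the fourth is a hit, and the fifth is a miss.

Answer: MMHMHHHHHHHHHHMHHM

Derivation:
FIFO simulation (capacity=3):
  1. access yak: MISS. Cache (old->new): [yak]
  2. access grape: MISS. Cache (old->new): [yak grape]
  3. access yak: HIT. Cache (old->new): [yak grape]
  4. access ant: MISS. Cache (old->new): [yak grape ant]
  5. access yak: HIT. Cache (old->new): [yak grape ant]
  6. access yak: HIT. Cache (old->new): [yak grape ant]
  7. access grape: HIT. Cache (old->new): [yak grape ant]
  8. access ant: HIT. Cache (old->new): [yak grape ant]
  9. access ant: HIT. Cache (old->new): [yak grape ant]
  10. access yak: HIT. Cache (old->new): [yak grape ant]
  11. access ant: HIT. Cache (old->new): [yak grape ant]
  12. access ant: HIT. Cache (old->new): [yak grape ant]
  13. access grape: HIT. Cache (old->new): [yak grape ant]
  14. access ant: HIT. Cache (old->new): [yak grape ant]
  15. access bat: MISS, evict yak. Cache (old->new): [grape ant bat]
  16. access grape: HIT. Cache (old->new): [grape ant bat]
  17. access ant: HIT. Cache (old->new): [grape ant bat]
  18. access hen: MISS, evict grape. Cache (old->new): [ant bat hen]
Total: 13 hits, 5 misses, 2 evictions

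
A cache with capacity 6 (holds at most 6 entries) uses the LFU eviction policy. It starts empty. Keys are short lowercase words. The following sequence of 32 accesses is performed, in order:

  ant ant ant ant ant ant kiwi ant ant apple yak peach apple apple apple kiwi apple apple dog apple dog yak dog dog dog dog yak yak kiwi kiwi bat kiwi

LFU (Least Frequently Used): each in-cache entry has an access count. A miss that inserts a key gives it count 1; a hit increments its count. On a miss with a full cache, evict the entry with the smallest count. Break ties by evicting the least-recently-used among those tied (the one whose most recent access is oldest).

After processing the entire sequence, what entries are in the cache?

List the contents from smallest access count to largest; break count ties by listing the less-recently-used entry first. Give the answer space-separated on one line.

LFU simulation (capacity=6):
  1. access ant: MISS. Cache: [ant(c=1)]
  2. access ant: HIT, count now 2. Cache: [ant(c=2)]
  3. access ant: HIT, count now 3. Cache: [ant(c=3)]
  4. access ant: HIT, count now 4. Cache: [ant(c=4)]
  5. access ant: HIT, count now 5. Cache: [ant(c=5)]
  6. access ant: HIT, count now 6. Cache: [ant(c=6)]
  7. access kiwi: MISS. Cache: [kiwi(c=1) ant(c=6)]
  8. access ant: HIT, count now 7. Cache: [kiwi(c=1) ant(c=7)]
  9. access ant: HIT, count now 8. Cache: [kiwi(c=1) ant(c=8)]
  10. access apple: MISS. Cache: [kiwi(c=1) apple(c=1) ant(c=8)]
  11. access yak: MISS. Cache: [kiwi(c=1) apple(c=1) yak(c=1) ant(c=8)]
  12. access peach: MISS. Cache: [kiwi(c=1) apple(c=1) yak(c=1) peach(c=1) ant(c=8)]
  13. access apple: HIT, count now 2. Cache: [kiwi(c=1) yak(c=1) peach(c=1) apple(c=2) ant(c=8)]
  14. access apple: HIT, count now 3. Cache: [kiwi(c=1) yak(c=1) peach(c=1) apple(c=3) ant(c=8)]
  15. access apple: HIT, count now 4. Cache: [kiwi(c=1) yak(c=1) peach(c=1) apple(c=4) ant(c=8)]
  16. access kiwi: HIT, count now 2. Cache: [yak(c=1) peach(c=1) kiwi(c=2) apple(c=4) ant(c=8)]
  17. access apple: HIT, count now 5. Cache: [yak(c=1) peach(c=1) kiwi(c=2) apple(c=5) ant(c=8)]
  18. access apple: HIT, count now 6. Cache: [yak(c=1) peach(c=1) kiwi(c=2) apple(c=6) ant(c=8)]
  19. access dog: MISS. Cache: [yak(c=1) peach(c=1) dog(c=1) kiwi(c=2) apple(c=6) ant(c=8)]
  20. access apple: HIT, count now 7. Cache: [yak(c=1) peach(c=1) dog(c=1) kiwi(c=2) apple(c=7) ant(c=8)]
  21. access dog: HIT, count now 2. Cache: [yak(c=1) peach(c=1) kiwi(c=2) dog(c=2) apple(c=7) ant(c=8)]
  22. access yak: HIT, count now 2. Cache: [peach(c=1) kiwi(c=2) dog(c=2) yak(c=2) apple(c=7) ant(c=8)]
  23. access dog: HIT, count now 3. Cache: [peach(c=1) kiwi(c=2) yak(c=2) dog(c=3) apple(c=7) ant(c=8)]
  24. access dog: HIT, count now 4. Cache: [peach(c=1) kiwi(c=2) yak(c=2) dog(c=4) apple(c=7) ant(c=8)]
  25. access dog: HIT, count now 5. Cache: [peach(c=1) kiwi(c=2) yak(c=2) dog(c=5) apple(c=7) ant(c=8)]
  26. access dog: HIT, count now 6. Cache: [peach(c=1) kiwi(c=2) yak(c=2) dog(c=6) apple(c=7) ant(c=8)]
  27. access yak: HIT, count now 3. Cache: [peach(c=1) kiwi(c=2) yak(c=3) dog(c=6) apple(c=7) ant(c=8)]
  28. access yak: HIT, count now 4. Cache: [peach(c=1) kiwi(c=2) yak(c=4) dog(c=6) apple(c=7) ant(c=8)]
  29. access kiwi: HIT, count now 3. Cache: [peach(c=1) kiwi(c=3) yak(c=4) dog(c=6) apple(c=7) ant(c=8)]
  30. access kiwi: HIT, count now 4. Cache: [peach(c=1) yak(c=4) kiwi(c=4) dog(c=6) apple(c=7) ant(c=8)]
  31. access bat: MISS, evict peach(c=1). Cache: [bat(c=1) yak(c=4) kiwi(c=4) dog(c=6) apple(c=7) ant(c=8)]
  32. access kiwi: HIT, count now 5. Cache: [bat(c=1) yak(c=4) kiwi(c=5) dog(c=6) apple(c=7) ant(c=8)]
Total: 25 hits, 7 misses, 1 evictions

Answer: bat yak kiwi dog apple ant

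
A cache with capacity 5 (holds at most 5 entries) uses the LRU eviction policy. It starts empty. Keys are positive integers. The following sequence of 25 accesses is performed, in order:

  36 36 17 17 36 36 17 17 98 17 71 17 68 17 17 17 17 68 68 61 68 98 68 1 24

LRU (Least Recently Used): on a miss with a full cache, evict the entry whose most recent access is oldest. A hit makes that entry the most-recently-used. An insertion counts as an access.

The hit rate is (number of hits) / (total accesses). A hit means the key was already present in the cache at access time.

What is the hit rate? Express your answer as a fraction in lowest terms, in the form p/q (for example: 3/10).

LRU simulation (capacity=5):
  1. access 36: MISS. Cache (LRU->MRU): [36]
  2. access 36: HIT. Cache (LRU->MRU): [36]
  3. access 17: MISS. Cache (LRU->MRU): [36 17]
  4. access 17: HIT. Cache (LRU->MRU): [36 17]
  5. access 36: HIT. Cache (LRU->MRU): [17 36]
  6. access 36: HIT. Cache (LRU->MRU): [17 36]
  7. access 17: HIT. Cache (LRU->MRU): [36 17]
  8. access 17: HIT. Cache (LRU->MRU): [36 17]
  9. access 98: MISS. Cache (LRU->MRU): [36 17 98]
  10. access 17: HIT. Cache (LRU->MRU): [36 98 17]
  11. access 71: MISS. Cache (LRU->MRU): [36 98 17 71]
  12. access 17: HIT. Cache (LRU->MRU): [36 98 71 17]
  13. access 68: MISS. Cache (LRU->MRU): [36 98 71 17 68]
  14. access 17: HIT. Cache (LRU->MRU): [36 98 71 68 17]
  15. access 17: HIT. Cache (LRU->MRU): [36 98 71 68 17]
  16. access 17: HIT. Cache (LRU->MRU): [36 98 71 68 17]
  17. access 17: HIT. Cache (LRU->MRU): [36 98 71 68 17]
  18. access 68: HIT. Cache (LRU->MRU): [36 98 71 17 68]
  19. access 68: HIT. Cache (LRU->MRU): [36 98 71 17 68]
  20. access 61: MISS, evict 36. Cache (LRU->MRU): [98 71 17 68 61]
  21. access 68: HIT. Cache (LRU->MRU): [98 71 17 61 68]
  22. access 98: HIT. Cache (LRU->MRU): [71 17 61 68 98]
  23. access 68: HIT. Cache (LRU->MRU): [71 17 61 98 68]
  24. access 1: MISS, evict 71. Cache (LRU->MRU): [17 61 98 68 1]
  25. access 24: MISS, evict 17. Cache (LRU->MRU): [61 98 68 1 24]
Total: 17 hits, 8 misses, 3 evictions

Hit rate = 17/25

Answer: 17/25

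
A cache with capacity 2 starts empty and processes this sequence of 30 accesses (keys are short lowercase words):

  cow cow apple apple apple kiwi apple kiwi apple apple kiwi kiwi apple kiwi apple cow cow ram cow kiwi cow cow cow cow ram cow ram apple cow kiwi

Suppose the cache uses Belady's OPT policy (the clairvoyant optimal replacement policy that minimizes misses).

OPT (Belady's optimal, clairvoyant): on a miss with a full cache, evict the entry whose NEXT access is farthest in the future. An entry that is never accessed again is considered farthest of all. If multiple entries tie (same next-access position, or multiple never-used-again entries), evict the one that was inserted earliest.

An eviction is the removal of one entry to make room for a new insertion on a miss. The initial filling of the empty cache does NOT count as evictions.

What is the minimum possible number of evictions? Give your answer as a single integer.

OPT (Belady) simulation (capacity=2):
  1. access cow: MISS. Cache: [cow]
  2. access cow: HIT. Next use of cow: step 16. Cache: [cow]
  3. access apple: MISS. Cache: [cow apple]
  4. access apple: HIT. Next use of apple: step 5. Cache: [cow apple]
  5. access apple: HIT. Next use of apple: step 7. Cache: [cow apple]
  6. access kiwi: MISS, evict cow (next use: step 16). Cache: [apple kiwi]
  7. access apple: HIT. Next use of apple: step 9. Cache: [apple kiwi]
  8. access kiwi: HIT. Next use of kiwi: step 11. Cache: [apple kiwi]
  9. access apple: HIT. Next use of apple: step 10. Cache: [apple kiwi]
  10. access apple: HIT. Next use of apple: step 13. Cache: [apple kiwi]
  11. access kiwi: HIT. Next use of kiwi: step 12. Cache: [apple kiwi]
  12. access kiwi: HIT. Next use of kiwi: step 14. Cache: [apple kiwi]
  13. access apple: HIT. Next use of apple: step 15. Cache: [apple kiwi]
  14. access kiwi: HIT. Next use of kiwi: step 20. Cache: [apple kiwi]
  15. access apple: HIT. Next use of apple: step 28. Cache: [apple kiwi]
  16. access cow: MISS, evict apple (next use: step 28). Cache: [kiwi cow]
  17. access cow: HIT. Next use of cow: step 19. Cache: [kiwi cow]
  18. access ram: MISS, evict kiwi (next use: step 20). Cache: [cow ram]
  19. access cow: HIT. Next use of cow: step 21. Cache: [cow ram]
  20. access kiwi: MISS, evict ram (next use: step 25). Cache: [cow kiwi]
  21. access cow: HIT. Next use of cow: step 22. Cache: [cow kiwi]
  22. access cow: HIT. Next use of cow: step 23. Cache: [cow kiwi]
  23. access cow: HIT. Next use of cow: step 24. Cache: [cow kiwi]
  24. access cow: HIT. Next use of cow: step 26. Cache: [cow kiwi]
  25. access ram: MISS, evict kiwi (next use: step 30). Cache: [cow ram]
  26. access cow: HIT. Next use of cow: step 29. Cache: [cow ram]
  27. access ram: HIT. Next use of ram: never. Cache: [cow ram]
  28. access apple: MISS, evict ram (next use: never). Cache: [cow apple]
  29. access cow: HIT. Next use of cow: never. Cache: [cow apple]
  30. access kiwi: MISS, evict cow (next use: never). Cache: [apple kiwi]
Total: 21 hits, 9 misses, 7 evictions

Answer: 7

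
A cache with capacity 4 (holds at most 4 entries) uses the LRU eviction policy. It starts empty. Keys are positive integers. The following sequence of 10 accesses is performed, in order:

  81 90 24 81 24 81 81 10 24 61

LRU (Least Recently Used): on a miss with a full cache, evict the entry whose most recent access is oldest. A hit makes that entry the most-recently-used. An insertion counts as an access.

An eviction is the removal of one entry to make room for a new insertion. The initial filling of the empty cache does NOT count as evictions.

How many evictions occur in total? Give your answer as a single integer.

LRU simulation (capacity=4):
  1. access 81: MISS. Cache (LRU->MRU): [81]
  2. access 90: MISS. Cache (LRU->MRU): [81 90]
  3. access 24: MISS. Cache (LRU->MRU): [81 90 24]
  4. access 81: HIT. Cache (LRU->MRU): [90 24 81]
  5. access 24: HIT. Cache (LRU->MRU): [90 81 24]
  6. access 81: HIT. Cache (LRU->MRU): [90 24 81]
  7. access 81: HIT. Cache (LRU->MRU): [90 24 81]
  8. access 10: MISS. Cache (LRU->MRU): [90 24 81 10]
  9. access 24: HIT. Cache (LRU->MRU): [90 81 10 24]
  10. access 61: MISS, evict 90. Cache (LRU->MRU): [81 10 24 61]
Total: 5 hits, 5 misses, 1 evictions

Answer: 1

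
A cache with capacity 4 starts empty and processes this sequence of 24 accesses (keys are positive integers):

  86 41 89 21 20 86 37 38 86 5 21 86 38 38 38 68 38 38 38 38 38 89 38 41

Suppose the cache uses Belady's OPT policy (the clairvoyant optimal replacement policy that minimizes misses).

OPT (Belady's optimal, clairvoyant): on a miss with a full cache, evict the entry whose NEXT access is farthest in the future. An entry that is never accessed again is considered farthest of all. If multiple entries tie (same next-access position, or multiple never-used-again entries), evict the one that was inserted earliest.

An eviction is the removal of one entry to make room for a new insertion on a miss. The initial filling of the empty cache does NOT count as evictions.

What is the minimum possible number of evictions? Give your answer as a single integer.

Answer: 7

Derivation:
OPT (Belady) simulation (capacity=4):
  1. access 86: MISS. Cache: [86]
  2. access 41: MISS. Cache: [86 41]
  3. access 89: MISS. Cache: [86 41 89]
  4. access 21: MISS. Cache: [86 41 89 21]
  5. access 20: MISS, evict 41 (next use: step 24). Cache: [86 89 21 20]
  6. access 86: HIT. Next use of 86: step 9. Cache: [86 89 21 20]
  7. access 37: MISS, evict 20 (next use: never). Cache: [86 89 21 37]
  8. access 38: MISS, evict 37 (next use: never). Cache: [86 89 21 38]
  9. access 86: HIT. Next use of 86: step 12. Cache: [86 89 21 38]
  10. access 5: MISS, evict 89 (next use: step 22). Cache: [86 21 38 5]
  11. access 21: HIT. Next use of 21: never. Cache: [86 21 38 5]
  12. access 86: HIT. Next use of 86: never. Cache: [86 21 38 5]
  13. access 38: HIT. Next use of 38: step 14. Cache: [86 21 38 5]
  14. access 38: HIT. Next use of 38: step 15. Cache: [86 21 38 5]
  15. access 38: HIT. Next use of 38: step 17. Cache: [86 21 38 5]
  16. access 68: MISS, evict 86 (next use: never). Cache: [21 38 5 68]
  17. access 38: HIT. Next use of 38: step 18. Cache: [21 38 5 68]
  18. access 38: HIT. Next use of 38: step 19. Cache: [21 38 5 68]
  19. access 38: HIT. Next use of 38: step 20. Cache: [21 38 5 68]
  20. access 38: HIT. Next use of 38: step 21. Cache: [21 38 5 68]
  21. access 38: HIT. Next use of 38: step 23. Cache: [21 38 5 68]
  22. access 89: MISS, evict 21 (next use: never). Cache: [38 5 68 89]
  23. access 38: HIT. Next use of 38: never. Cache: [38 5 68 89]
  24. access 41: MISS, evict 38 (next use: never). Cache: [5 68 89 41]
Total: 13 hits, 11 misses, 7 evictions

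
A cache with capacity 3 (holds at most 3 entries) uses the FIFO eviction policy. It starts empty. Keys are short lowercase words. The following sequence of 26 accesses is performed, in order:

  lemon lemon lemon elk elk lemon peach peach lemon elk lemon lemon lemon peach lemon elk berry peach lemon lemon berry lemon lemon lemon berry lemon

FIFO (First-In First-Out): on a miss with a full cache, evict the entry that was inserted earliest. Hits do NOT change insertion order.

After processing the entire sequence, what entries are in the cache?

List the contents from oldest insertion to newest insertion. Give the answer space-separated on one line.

Answer: peach berry lemon

Derivation:
FIFO simulation (capacity=3):
  1. access lemon: MISS. Cache (old->new): [lemon]
  2. access lemon: HIT. Cache (old->new): [lemon]
  3. access lemon: HIT. Cache (old->new): [lemon]
  4. access elk: MISS. Cache (old->new): [lemon elk]
  5. access elk: HIT. Cache (old->new): [lemon elk]
  6. access lemon: HIT. Cache (old->new): [lemon elk]
  7. access peach: MISS. Cache (old->new): [lemon elk peach]
  8. access peach: HIT. Cache (old->new): [lemon elk peach]
  9. access lemon: HIT. Cache (old->new): [lemon elk peach]
  10. access elk: HIT. Cache (old->new): [lemon elk peach]
  11. access lemon: HIT. Cache (old->new): [lemon elk peach]
  12. access lemon: HIT. Cache (old->new): [lemon elk peach]
  13. access lemon: HIT. Cache (old->new): [lemon elk peach]
  14. access peach: HIT. Cache (old->new): [lemon elk peach]
  15. access lemon: HIT. Cache (old->new): [lemon elk peach]
  16. access elk: HIT. Cache (old->new): [lemon elk peach]
  17. access berry: MISS, evict lemon. Cache (old->new): [elk peach berry]
  18. access peach: HIT. Cache (old->new): [elk peach berry]
  19. access lemon: MISS, evict elk. Cache (old->new): [peach berry lemon]
  20. access lemon: HIT. Cache (old->new): [peach berry lemon]
  21. access berry: HIT. Cache (old->new): [peach berry lemon]
  22. access lemon: HIT. Cache (old->new): [peach berry lemon]
  23. access lemon: HIT. Cache (old->new): [peach berry lemon]
  24. access lemon: HIT. Cache (old->new): [peach berry lemon]
  25. access berry: HIT. Cache (old->new): [peach berry lemon]
  26. access lemon: HIT. Cache (old->new): [peach berry lemon]
Total: 21 hits, 5 misses, 2 evictions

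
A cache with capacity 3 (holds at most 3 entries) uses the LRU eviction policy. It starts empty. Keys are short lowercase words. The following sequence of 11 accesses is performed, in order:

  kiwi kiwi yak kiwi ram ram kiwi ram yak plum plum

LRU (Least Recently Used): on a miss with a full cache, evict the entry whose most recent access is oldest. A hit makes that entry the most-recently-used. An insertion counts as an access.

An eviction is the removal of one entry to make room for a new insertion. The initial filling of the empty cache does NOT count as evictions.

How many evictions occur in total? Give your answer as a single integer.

Answer: 1

Derivation:
LRU simulation (capacity=3):
  1. access kiwi: MISS. Cache (LRU->MRU): [kiwi]
  2. access kiwi: HIT. Cache (LRU->MRU): [kiwi]
  3. access yak: MISS. Cache (LRU->MRU): [kiwi yak]
  4. access kiwi: HIT. Cache (LRU->MRU): [yak kiwi]
  5. access ram: MISS. Cache (LRU->MRU): [yak kiwi ram]
  6. access ram: HIT. Cache (LRU->MRU): [yak kiwi ram]
  7. access kiwi: HIT. Cache (LRU->MRU): [yak ram kiwi]
  8. access ram: HIT. Cache (LRU->MRU): [yak kiwi ram]
  9. access yak: HIT. Cache (LRU->MRU): [kiwi ram yak]
  10. access plum: MISS, evict kiwi. Cache (LRU->MRU): [ram yak plum]
  11. access plum: HIT. Cache (LRU->MRU): [ram yak plum]
Total: 7 hits, 4 misses, 1 evictions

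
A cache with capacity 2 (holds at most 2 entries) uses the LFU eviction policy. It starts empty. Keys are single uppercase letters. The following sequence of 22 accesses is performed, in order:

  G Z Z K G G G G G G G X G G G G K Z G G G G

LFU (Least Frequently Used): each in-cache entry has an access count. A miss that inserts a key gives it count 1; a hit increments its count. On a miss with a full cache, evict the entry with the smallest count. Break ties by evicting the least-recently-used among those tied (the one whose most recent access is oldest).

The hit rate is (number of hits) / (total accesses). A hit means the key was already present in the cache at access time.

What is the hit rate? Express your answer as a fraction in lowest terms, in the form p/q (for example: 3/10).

LFU simulation (capacity=2):
  1. access G: MISS. Cache: [G(c=1)]
  2. access Z: MISS. Cache: [G(c=1) Z(c=1)]
  3. access Z: HIT, count now 2. Cache: [G(c=1) Z(c=2)]
  4. access K: MISS, evict G(c=1). Cache: [K(c=1) Z(c=2)]
  5. access G: MISS, evict K(c=1). Cache: [G(c=1) Z(c=2)]
  6. access G: HIT, count now 2. Cache: [Z(c=2) G(c=2)]
  7. access G: HIT, count now 3. Cache: [Z(c=2) G(c=3)]
  8. access G: HIT, count now 4. Cache: [Z(c=2) G(c=4)]
  9. access G: HIT, count now 5. Cache: [Z(c=2) G(c=5)]
  10. access G: HIT, count now 6. Cache: [Z(c=2) G(c=6)]
  11. access G: HIT, count now 7. Cache: [Z(c=2) G(c=7)]
  12. access X: MISS, evict Z(c=2). Cache: [X(c=1) G(c=7)]
  13. access G: HIT, count now 8. Cache: [X(c=1) G(c=8)]
  14. access G: HIT, count now 9. Cache: [X(c=1) G(c=9)]
  15. access G: HIT, count now 10. Cache: [X(c=1) G(c=10)]
  16. access G: HIT, count now 11. Cache: [X(c=1) G(c=11)]
  17. access K: MISS, evict X(c=1). Cache: [K(c=1) G(c=11)]
  18. access Z: MISS, evict K(c=1). Cache: [Z(c=1) G(c=11)]
  19. access G: HIT, count now 12. Cache: [Z(c=1) G(c=12)]
  20. access G: HIT, count now 13. Cache: [Z(c=1) G(c=13)]
  21. access G: HIT, count now 14. Cache: [Z(c=1) G(c=14)]
  22. access G: HIT, count now 15. Cache: [Z(c=1) G(c=15)]
Total: 15 hits, 7 misses, 5 evictions

Hit rate = 15/22

Answer: 15/22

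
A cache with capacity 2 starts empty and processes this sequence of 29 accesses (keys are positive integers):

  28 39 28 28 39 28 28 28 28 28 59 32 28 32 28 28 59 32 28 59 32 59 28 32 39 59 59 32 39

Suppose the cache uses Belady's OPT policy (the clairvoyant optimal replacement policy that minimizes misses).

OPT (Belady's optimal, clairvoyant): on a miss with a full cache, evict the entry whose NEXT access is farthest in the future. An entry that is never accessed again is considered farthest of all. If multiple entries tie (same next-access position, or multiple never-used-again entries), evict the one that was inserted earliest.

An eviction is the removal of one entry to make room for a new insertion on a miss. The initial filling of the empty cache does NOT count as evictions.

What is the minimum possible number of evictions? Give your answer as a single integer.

OPT (Belady) simulation (capacity=2):
  1. access 28: MISS. Cache: [28]
  2. access 39: MISS. Cache: [28 39]
  3. access 28: HIT. Next use of 28: step 4. Cache: [28 39]
  4. access 28: HIT. Next use of 28: step 6. Cache: [28 39]
  5. access 39: HIT. Next use of 39: step 25. Cache: [28 39]
  6. access 28: HIT. Next use of 28: step 7. Cache: [28 39]
  7. access 28: HIT. Next use of 28: step 8. Cache: [28 39]
  8. access 28: HIT. Next use of 28: step 9. Cache: [28 39]
  9. access 28: HIT. Next use of 28: step 10. Cache: [28 39]
  10. access 28: HIT. Next use of 28: step 13. Cache: [28 39]
  11. access 59: MISS, evict 39 (next use: step 25). Cache: [28 59]
  12. access 32: MISS, evict 59 (next use: step 17). Cache: [28 32]
  13. access 28: HIT. Next use of 28: step 15. Cache: [28 32]
  14. access 32: HIT. Next use of 32: step 18. Cache: [28 32]
  15. access 28: HIT. Next use of 28: step 16. Cache: [28 32]
  16. access 28: HIT. Next use of 28: step 19. Cache: [28 32]
  17. access 59: MISS, evict 28 (next use: step 19). Cache: [32 59]
  18. access 32: HIT. Next use of 32: step 21. Cache: [32 59]
  19. access 28: MISS, evict 32 (next use: step 21). Cache: [59 28]
  20. access 59: HIT. Next use of 59: step 22. Cache: [59 28]
  21. access 32: MISS, evict 28 (next use: step 23). Cache: [59 32]
  22. access 59: HIT. Next use of 59: step 26. Cache: [59 32]
  23. access 28: MISS, evict 59 (next use: step 26). Cache: [32 28]
  24. access 32: HIT. Next use of 32: step 28. Cache: [32 28]
  25. access 39: MISS, evict 28 (next use: never). Cache: [32 39]
  26. access 59: MISS, evict 39 (next use: step 29). Cache: [32 59]
  27. access 59: HIT. Next use of 59: never. Cache: [32 59]
  28. access 32: HIT. Next use of 32: never. Cache: [32 59]
  29. access 39: MISS, evict 32 (next use: never). Cache: [59 39]
Total: 18 hits, 11 misses, 9 evictions

Answer: 9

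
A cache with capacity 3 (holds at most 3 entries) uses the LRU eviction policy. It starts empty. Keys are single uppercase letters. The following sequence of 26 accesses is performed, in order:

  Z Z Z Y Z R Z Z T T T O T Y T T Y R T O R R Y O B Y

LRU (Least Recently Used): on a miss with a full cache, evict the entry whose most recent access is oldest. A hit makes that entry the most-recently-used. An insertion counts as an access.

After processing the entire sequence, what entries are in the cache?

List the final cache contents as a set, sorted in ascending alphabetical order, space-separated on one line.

LRU simulation (capacity=3):
  1. access Z: MISS. Cache (LRU->MRU): [Z]
  2. access Z: HIT. Cache (LRU->MRU): [Z]
  3. access Z: HIT. Cache (LRU->MRU): [Z]
  4. access Y: MISS. Cache (LRU->MRU): [Z Y]
  5. access Z: HIT. Cache (LRU->MRU): [Y Z]
  6. access R: MISS. Cache (LRU->MRU): [Y Z R]
  7. access Z: HIT. Cache (LRU->MRU): [Y R Z]
  8. access Z: HIT. Cache (LRU->MRU): [Y R Z]
  9. access T: MISS, evict Y. Cache (LRU->MRU): [R Z T]
  10. access T: HIT. Cache (LRU->MRU): [R Z T]
  11. access T: HIT. Cache (LRU->MRU): [R Z T]
  12. access O: MISS, evict R. Cache (LRU->MRU): [Z T O]
  13. access T: HIT. Cache (LRU->MRU): [Z O T]
  14. access Y: MISS, evict Z. Cache (LRU->MRU): [O T Y]
  15. access T: HIT. Cache (LRU->MRU): [O Y T]
  16. access T: HIT. Cache (LRU->MRU): [O Y T]
  17. access Y: HIT. Cache (LRU->MRU): [O T Y]
  18. access R: MISS, evict O. Cache (LRU->MRU): [T Y R]
  19. access T: HIT. Cache (LRU->MRU): [Y R T]
  20. access O: MISS, evict Y. Cache (LRU->MRU): [R T O]
  21. access R: HIT. Cache (LRU->MRU): [T O R]
  22. access R: HIT. Cache (LRU->MRU): [T O R]
  23. access Y: MISS, evict T. Cache (LRU->MRU): [O R Y]
  24. access O: HIT. Cache (LRU->MRU): [R Y O]
  25. access B: MISS, evict R. Cache (LRU->MRU): [Y O B]
  26. access Y: HIT. Cache (LRU->MRU): [O B Y]
Total: 16 hits, 10 misses, 7 evictions

Answer: B O Y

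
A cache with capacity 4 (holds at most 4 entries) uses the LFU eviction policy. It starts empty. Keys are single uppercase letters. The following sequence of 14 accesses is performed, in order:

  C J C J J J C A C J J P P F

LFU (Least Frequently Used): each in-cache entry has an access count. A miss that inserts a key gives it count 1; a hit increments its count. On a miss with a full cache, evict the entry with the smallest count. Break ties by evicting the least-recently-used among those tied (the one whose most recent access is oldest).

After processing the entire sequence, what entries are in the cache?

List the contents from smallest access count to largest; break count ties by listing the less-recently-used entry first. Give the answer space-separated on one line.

LFU simulation (capacity=4):
  1. access C: MISS. Cache: [C(c=1)]
  2. access J: MISS. Cache: [C(c=1) J(c=1)]
  3. access C: HIT, count now 2. Cache: [J(c=1) C(c=2)]
  4. access J: HIT, count now 2. Cache: [C(c=2) J(c=2)]
  5. access J: HIT, count now 3. Cache: [C(c=2) J(c=3)]
  6. access J: HIT, count now 4. Cache: [C(c=2) J(c=4)]
  7. access C: HIT, count now 3. Cache: [C(c=3) J(c=4)]
  8. access A: MISS. Cache: [A(c=1) C(c=3) J(c=4)]
  9. access C: HIT, count now 4. Cache: [A(c=1) J(c=4) C(c=4)]
  10. access J: HIT, count now 5. Cache: [A(c=1) C(c=4) J(c=5)]
  11. access J: HIT, count now 6. Cache: [A(c=1) C(c=4) J(c=6)]
  12. access P: MISS. Cache: [A(c=1) P(c=1) C(c=4) J(c=6)]
  13. access P: HIT, count now 2. Cache: [A(c=1) P(c=2) C(c=4) J(c=6)]
  14. access F: MISS, evict A(c=1). Cache: [F(c=1) P(c=2) C(c=4) J(c=6)]
Total: 9 hits, 5 misses, 1 evictions

Answer: F P C J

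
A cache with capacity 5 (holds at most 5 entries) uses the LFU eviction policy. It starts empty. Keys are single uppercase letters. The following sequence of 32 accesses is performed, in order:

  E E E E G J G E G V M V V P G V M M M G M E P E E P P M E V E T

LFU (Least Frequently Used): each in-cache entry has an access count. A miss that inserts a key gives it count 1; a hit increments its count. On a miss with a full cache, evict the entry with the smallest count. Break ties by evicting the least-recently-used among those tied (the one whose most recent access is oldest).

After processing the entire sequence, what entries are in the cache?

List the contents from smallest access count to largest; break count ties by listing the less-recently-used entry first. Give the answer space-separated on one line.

Answer: T G V M E

Derivation:
LFU simulation (capacity=5):
  1. access E: MISS. Cache: [E(c=1)]
  2. access E: HIT, count now 2. Cache: [E(c=2)]
  3. access E: HIT, count now 3. Cache: [E(c=3)]
  4. access E: HIT, count now 4. Cache: [E(c=4)]
  5. access G: MISS. Cache: [G(c=1) E(c=4)]
  6. access J: MISS. Cache: [G(c=1) J(c=1) E(c=4)]
  7. access G: HIT, count now 2. Cache: [J(c=1) G(c=2) E(c=4)]
  8. access E: HIT, count now 5. Cache: [J(c=1) G(c=2) E(c=5)]
  9. access G: HIT, count now 3. Cache: [J(c=1) G(c=3) E(c=5)]
  10. access V: MISS. Cache: [J(c=1) V(c=1) G(c=3) E(c=5)]
  11. access M: MISS. Cache: [J(c=1) V(c=1) M(c=1) G(c=3) E(c=5)]
  12. access V: HIT, count now 2. Cache: [J(c=1) M(c=1) V(c=2) G(c=3) E(c=5)]
  13. access V: HIT, count now 3. Cache: [J(c=1) M(c=1) G(c=3) V(c=3) E(c=5)]
  14. access P: MISS, evict J(c=1). Cache: [M(c=1) P(c=1) G(c=3) V(c=3) E(c=5)]
  15. access G: HIT, count now 4. Cache: [M(c=1) P(c=1) V(c=3) G(c=4) E(c=5)]
  16. access V: HIT, count now 4. Cache: [M(c=1) P(c=1) G(c=4) V(c=4) E(c=5)]
  17. access M: HIT, count now 2. Cache: [P(c=1) M(c=2) G(c=4) V(c=4) E(c=5)]
  18. access M: HIT, count now 3. Cache: [P(c=1) M(c=3) G(c=4) V(c=4) E(c=5)]
  19. access M: HIT, count now 4. Cache: [P(c=1) G(c=4) V(c=4) M(c=4) E(c=5)]
  20. access G: HIT, count now 5. Cache: [P(c=1) V(c=4) M(c=4) E(c=5) G(c=5)]
  21. access M: HIT, count now 5. Cache: [P(c=1) V(c=4) E(c=5) G(c=5) M(c=5)]
  22. access E: HIT, count now 6. Cache: [P(c=1) V(c=4) G(c=5) M(c=5) E(c=6)]
  23. access P: HIT, count now 2. Cache: [P(c=2) V(c=4) G(c=5) M(c=5) E(c=6)]
  24. access E: HIT, count now 7. Cache: [P(c=2) V(c=4) G(c=5) M(c=5) E(c=7)]
  25. access E: HIT, count now 8. Cache: [P(c=2) V(c=4) G(c=5) M(c=5) E(c=8)]
  26. access P: HIT, count now 3. Cache: [P(c=3) V(c=4) G(c=5) M(c=5) E(c=8)]
  27. access P: HIT, count now 4. Cache: [V(c=4) P(c=4) G(c=5) M(c=5) E(c=8)]
  28. access M: HIT, count now 6. Cache: [V(c=4) P(c=4) G(c=5) M(c=6) E(c=8)]
  29. access E: HIT, count now 9. Cache: [V(c=4) P(c=4) G(c=5) M(c=6) E(c=9)]
  30. access V: HIT, count now 5. Cache: [P(c=4) G(c=5) V(c=5) M(c=6) E(c=9)]
  31. access E: HIT, count now 10. Cache: [P(c=4) G(c=5) V(c=5) M(c=6) E(c=10)]
  32. access T: MISS, evict P(c=4). Cache: [T(c=1) G(c=5) V(c=5) M(c=6) E(c=10)]
Total: 25 hits, 7 misses, 2 evictions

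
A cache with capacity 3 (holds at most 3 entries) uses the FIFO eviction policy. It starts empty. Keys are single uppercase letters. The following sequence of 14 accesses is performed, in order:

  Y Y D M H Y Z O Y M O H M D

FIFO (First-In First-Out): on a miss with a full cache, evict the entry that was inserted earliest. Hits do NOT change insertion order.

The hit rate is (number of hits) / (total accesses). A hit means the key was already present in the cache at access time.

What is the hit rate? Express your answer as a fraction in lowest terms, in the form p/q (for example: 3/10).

Answer: 2/7

Derivation:
FIFO simulation (capacity=3):
  1. access Y: MISS. Cache (old->new): [Y]
  2. access Y: HIT. Cache (old->new): [Y]
  3. access D: MISS. Cache (old->new): [Y D]
  4. access M: MISS. Cache (old->new): [Y D M]
  5. access H: MISS, evict Y. Cache (old->new): [D M H]
  6. access Y: MISS, evict D. Cache (old->new): [M H Y]
  7. access Z: MISS, evict M. Cache (old->new): [H Y Z]
  8. access O: MISS, evict H. Cache (old->new): [Y Z O]
  9. access Y: HIT. Cache (old->new): [Y Z O]
  10. access M: MISS, evict Y. Cache (old->new): [Z O M]
  11. access O: HIT. Cache (old->new): [Z O M]
  12. access H: MISS, evict Z. Cache (old->new): [O M H]
  13. access M: HIT. Cache (old->new): [O M H]
  14. access D: MISS, evict O. Cache (old->new): [M H D]
Total: 4 hits, 10 misses, 7 evictions

Hit rate = 4/14 = 2/7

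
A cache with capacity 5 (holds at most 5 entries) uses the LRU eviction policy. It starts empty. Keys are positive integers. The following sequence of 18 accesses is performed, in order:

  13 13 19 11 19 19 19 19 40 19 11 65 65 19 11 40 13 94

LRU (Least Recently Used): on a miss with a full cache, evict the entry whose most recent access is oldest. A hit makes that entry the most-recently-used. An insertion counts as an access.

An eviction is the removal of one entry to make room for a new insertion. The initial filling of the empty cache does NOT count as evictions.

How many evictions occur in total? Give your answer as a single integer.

LRU simulation (capacity=5):
  1. access 13: MISS. Cache (LRU->MRU): [13]
  2. access 13: HIT. Cache (LRU->MRU): [13]
  3. access 19: MISS. Cache (LRU->MRU): [13 19]
  4. access 11: MISS. Cache (LRU->MRU): [13 19 11]
  5. access 19: HIT. Cache (LRU->MRU): [13 11 19]
  6. access 19: HIT. Cache (LRU->MRU): [13 11 19]
  7. access 19: HIT. Cache (LRU->MRU): [13 11 19]
  8. access 19: HIT. Cache (LRU->MRU): [13 11 19]
  9. access 40: MISS. Cache (LRU->MRU): [13 11 19 40]
  10. access 19: HIT. Cache (LRU->MRU): [13 11 40 19]
  11. access 11: HIT. Cache (LRU->MRU): [13 40 19 11]
  12. access 65: MISS. Cache (LRU->MRU): [13 40 19 11 65]
  13. access 65: HIT. Cache (LRU->MRU): [13 40 19 11 65]
  14. access 19: HIT. Cache (LRU->MRU): [13 40 11 65 19]
  15. access 11: HIT. Cache (LRU->MRU): [13 40 65 19 11]
  16. access 40: HIT. Cache (LRU->MRU): [13 65 19 11 40]
  17. access 13: HIT. Cache (LRU->MRU): [65 19 11 40 13]
  18. access 94: MISS, evict 65. Cache (LRU->MRU): [19 11 40 13 94]
Total: 12 hits, 6 misses, 1 evictions

Answer: 1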